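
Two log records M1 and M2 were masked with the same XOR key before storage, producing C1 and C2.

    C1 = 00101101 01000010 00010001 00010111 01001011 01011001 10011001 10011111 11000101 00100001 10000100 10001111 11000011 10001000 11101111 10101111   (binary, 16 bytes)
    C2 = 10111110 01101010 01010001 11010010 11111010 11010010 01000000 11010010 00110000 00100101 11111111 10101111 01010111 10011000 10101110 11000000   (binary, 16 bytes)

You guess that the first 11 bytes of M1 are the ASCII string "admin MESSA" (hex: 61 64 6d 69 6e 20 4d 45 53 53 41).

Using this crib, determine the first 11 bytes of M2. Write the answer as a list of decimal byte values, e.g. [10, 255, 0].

[242, 76, 45, 172, 223, 171, 148, 8, 166, 87, 58]

First, C1 ⊕ C2 = (M1 ⊕ K) ⊕ (M2 ⊕ K) = M1 ⊕ M2, so the key drops out. Then M2 = (M1 ⊕ M2) ⊕ M1 over the first 11 bytes.
byte 0: (2d xor be) xor 61 = 93 xor 61 = f2
byte 1: (42 xor 6a) xor 64 = 28 xor 64 = 4c
byte 2: (11 xor 51) xor 6d = 40 xor 6d = 2d
byte 3: (17 xor d2) xor 69 = c5 xor 69 = ac
byte 4: (4b xor fa) xor 6e = b1 xor 6e = df
byte 5: (59 xor d2) xor 20 = 8b xor 20 = ab
byte 6: (99 xor 40) xor 4d = d9 xor 4d = 94
byte 7: (9f xor d2) xor 45 = 4d xor 45 = 08
byte 8: (c5 xor 30) xor 53 = f5 xor 53 = a6
byte 9: (21 xor 25) xor 53 = 04 xor 53 = 57
byte 10: (84 xor ff) xor 41 = 7b xor 41 = 3a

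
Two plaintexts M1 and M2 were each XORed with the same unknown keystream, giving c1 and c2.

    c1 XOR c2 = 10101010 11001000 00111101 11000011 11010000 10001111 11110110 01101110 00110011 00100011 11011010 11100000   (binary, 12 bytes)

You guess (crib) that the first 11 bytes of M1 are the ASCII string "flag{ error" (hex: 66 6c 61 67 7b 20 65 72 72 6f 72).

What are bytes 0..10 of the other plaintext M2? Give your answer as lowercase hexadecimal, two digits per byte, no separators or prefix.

Since c1 ⊕ c2 = M1 ⊕ M2, XORing with the guessed M1 bytes yields the corresponding M2 bytes: M2 = (c1 ⊕ c2) ⊕ M1.
10101010 ^ 01100110 = 11001100
11001000 ^ 01101100 = 10100100
00111101 ^ 01100001 = 01011100
11000011 ^ 01100111 = 10100100
11010000 ^ 01111011 = 10101011
10001111 ^ 00100000 = 10101111
11110110 ^ 01100101 = 10010011
01101110 ^ 01110010 = 00011100
00110011 ^ 01110010 = 01000001
00100011 ^ 01101111 = 01001100
11011010 ^ 01110010 = 10101000

cca45ca4abaf931c414ca8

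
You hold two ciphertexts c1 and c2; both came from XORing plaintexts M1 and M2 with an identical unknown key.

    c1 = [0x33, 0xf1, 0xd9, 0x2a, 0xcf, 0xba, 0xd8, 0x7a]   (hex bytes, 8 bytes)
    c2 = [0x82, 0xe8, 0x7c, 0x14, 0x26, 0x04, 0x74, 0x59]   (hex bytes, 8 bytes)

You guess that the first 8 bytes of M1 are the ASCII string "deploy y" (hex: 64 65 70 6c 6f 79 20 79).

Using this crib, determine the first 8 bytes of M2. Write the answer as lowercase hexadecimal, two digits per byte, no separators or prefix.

d57cd55286c78c5a

First, c1 ⊕ c2 = (M1 ⊕ K) ⊕ (M2 ⊕ K) = M1 ⊕ M2, so the key drops out. Then M2 = (M1 ⊕ M2) ⊕ M1 over the first 8 bytes.
byte 0: (33 ^ 82) ^ 64 = b1 ^ 64 = d5
byte 1: (f1 ^ e8) ^ 65 = 19 ^ 65 = 7c
byte 2: (d9 ^ 7c) ^ 70 = a5 ^ 70 = d5
byte 3: (2a ^ 14) ^ 6c = 3e ^ 6c = 52
byte 4: (cf ^ 26) ^ 6f = e9 ^ 6f = 86
byte 5: (ba ^ 04) ^ 79 = be ^ 79 = c7
byte 6: (d8 ^ 74) ^ 20 = ac ^ 20 = 8c
byte 7: (7a ^ 59) ^ 79 = 23 ^ 79 = 5a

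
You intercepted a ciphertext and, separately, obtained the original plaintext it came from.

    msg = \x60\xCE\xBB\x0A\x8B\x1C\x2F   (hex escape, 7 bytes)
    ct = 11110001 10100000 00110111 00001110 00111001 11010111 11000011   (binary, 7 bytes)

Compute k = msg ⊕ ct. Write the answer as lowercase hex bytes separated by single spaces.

91 6e 8c 04 b2 cb ec

Since ct = msg ⊕ k, XORing both sides with msg gives k = msg ⊕ ct.
60 ⊕ f1 = 91
ce ⊕ a0 = 6e
bb ⊕ 37 = 8c
0a ⊕ 0e = 04
8b ⊕ 39 = b2
1c ⊕ d7 = cb
2f ⊕ c3 = ec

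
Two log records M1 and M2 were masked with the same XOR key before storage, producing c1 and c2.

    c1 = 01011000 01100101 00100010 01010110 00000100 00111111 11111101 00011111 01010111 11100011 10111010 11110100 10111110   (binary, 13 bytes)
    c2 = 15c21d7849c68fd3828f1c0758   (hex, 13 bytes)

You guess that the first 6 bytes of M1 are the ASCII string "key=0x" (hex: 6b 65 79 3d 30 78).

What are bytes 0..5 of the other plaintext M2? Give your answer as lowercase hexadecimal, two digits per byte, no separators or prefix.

First, c1 ⊕ c2 = (M1 ⊕ K) ⊕ (M2 ⊕ K) = M1 ⊕ M2, so the key drops out. Then M2 = (M1 ⊕ M2) ⊕ M1 over the first 6 bytes.
byte 0: (58 ⊕ 15) ⊕ 6b = 4d ⊕ 6b = 26
byte 1: (65 ⊕ c2) ⊕ 65 = a7 ⊕ 65 = c2
byte 2: (22 ⊕ 1d) ⊕ 79 = 3f ⊕ 79 = 46
byte 3: (56 ⊕ 78) ⊕ 3d = 2e ⊕ 3d = 13
byte 4: (04 ⊕ 49) ⊕ 30 = 4d ⊕ 30 = 7d
byte 5: (3f ⊕ c6) ⊕ 78 = f9 ⊕ 78 = 81

26c246137d81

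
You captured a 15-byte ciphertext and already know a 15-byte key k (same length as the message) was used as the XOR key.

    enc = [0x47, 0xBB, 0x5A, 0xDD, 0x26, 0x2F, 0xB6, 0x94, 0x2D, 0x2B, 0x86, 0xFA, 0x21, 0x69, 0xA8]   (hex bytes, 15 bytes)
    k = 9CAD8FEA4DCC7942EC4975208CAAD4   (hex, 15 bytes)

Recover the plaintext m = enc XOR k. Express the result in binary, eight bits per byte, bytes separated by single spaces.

11011011 00010110 11010101 00110111 01101011 11100011 11001111 11010110 11000001 01100010 11110011 11011010 10101101 11000011 01111100

47 xor 9c = db
bb xor ad = 16
5a xor 8f = d5
dd xor ea = 37
26 xor 4d = 6b
2f xor cc = e3
b6 xor 79 = cf
94 xor 42 = d6
2d xor ec = c1
2b xor 49 = 62
86 xor 75 = f3
fa xor 20 = da
21 xor 8c = ad
69 xor aa = c3
a8 xor d4 = 7c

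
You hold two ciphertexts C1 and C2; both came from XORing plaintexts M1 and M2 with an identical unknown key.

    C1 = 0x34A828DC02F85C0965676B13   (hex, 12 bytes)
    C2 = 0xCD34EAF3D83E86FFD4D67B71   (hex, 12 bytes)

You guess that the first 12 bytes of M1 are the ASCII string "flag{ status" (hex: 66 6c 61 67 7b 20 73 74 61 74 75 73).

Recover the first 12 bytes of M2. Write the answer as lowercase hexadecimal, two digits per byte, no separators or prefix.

9ff0a348a1e6a982d0c56511

First, C1 ⊕ C2 = (M1 ⊕ K) ⊕ (M2 ⊕ K) = M1 ⊕ M2, so the key drops out. Then M2 = (M1 ⊕ M2) ⊕ M1 over the first 12 bytes.
byte 0: (34 xor cd) xor 66 = f9 xor 66 = 9f
byte 1: (a8 xor 34) xor 6c = 9c xor 6c = f0
byte 2: (28 xor ea) xor 61 = c2 xor 61 = a3
byte 3: (dc xor f3) xor 67 = 2f xor 67 = 48
byte 4: (02 xor d8) xor 7b = da xor 7b = a1
byte 5: (f8 xor 3e) xor 20 = c6 xor 20 = e6
byte 6: (5c xor 86) xor 73 = da xor 73 = a9
byte 7: (09 xor ff) xor 74 = f6 xor 74 = 82
byte 8: (65 xor d4) xor 61 = b1 xor 61 = d0
byte 9: (67 xor d6) xor 74 = b1 xor 74 = c5
byte 10: (6b xor 7b) xor 75 = 10 xor 75 = 65
byte 11: (13 xor 71) xor 73 = 62 xor 73 = 11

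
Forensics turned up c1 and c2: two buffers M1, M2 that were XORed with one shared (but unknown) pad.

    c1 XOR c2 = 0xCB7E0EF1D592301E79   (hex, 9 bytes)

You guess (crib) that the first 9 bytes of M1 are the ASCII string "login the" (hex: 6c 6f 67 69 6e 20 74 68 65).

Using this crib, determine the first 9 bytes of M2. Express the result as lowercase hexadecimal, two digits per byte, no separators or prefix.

a7116998bbb244761c

Since c1 ⊕ c2 = M1 ⊕ M2, XORing with the guessed M1 bytes yields the corresponding M2 bytes: M2 = (c1 ⊕ c2) ⊕ M1.
cb xor 6c = a7
7e xor 6f = 11
0e xor 67 = 69
f1 xor 69 = 98
d5 xor 6e = bb
92 xor 20 = b2
30 xor 74 = 44
1e xor 68 = 76
79 xor 65 = 1c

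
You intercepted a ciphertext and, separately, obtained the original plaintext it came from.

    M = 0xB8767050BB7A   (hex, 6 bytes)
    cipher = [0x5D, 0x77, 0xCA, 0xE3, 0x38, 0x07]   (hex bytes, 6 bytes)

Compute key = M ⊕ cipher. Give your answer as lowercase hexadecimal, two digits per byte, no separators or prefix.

Since cipher = M ⊕ key, XORing both sides with M gives key = M ⊕ cipher.
byte 0: 10111000 XOR 01011101 = 11100101
byte 1: 01110110 XOR 01110111 = 00000001
byte 2: 01110000 XOR 11001010 = 10111010
byte 3: 01010000 XOR 11100011 = 10110011
byte 4: 10111011 XOR 00111000 = 10000011
byte 5: 01111010 XOR 00000111 = 01111101

e501bab3837d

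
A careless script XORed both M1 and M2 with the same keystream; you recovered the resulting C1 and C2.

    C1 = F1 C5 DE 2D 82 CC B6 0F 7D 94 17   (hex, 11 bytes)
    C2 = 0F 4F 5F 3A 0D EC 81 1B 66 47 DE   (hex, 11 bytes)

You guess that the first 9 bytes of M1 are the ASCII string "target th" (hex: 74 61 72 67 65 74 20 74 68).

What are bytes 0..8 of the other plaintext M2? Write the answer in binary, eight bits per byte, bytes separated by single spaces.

First, C1 ⊕ C2 = (M1 ⊕ K) ⊕ (M2 ⊕ K) = M1 ⊕ M2, so the key drops out. Then M2 = (M1 ⊕ M2) ⊕ M1 over the first 9 bytes.
byte 0: (f1 ⊕ 0f) ⊕ 74 = fe ⊕ 74 = 8a
byte 1: (c5 ⊕ 4f) ⊕ 61 = 8a ⊕ 61 = eb
byte 2: (de ⊕ 5f) ⊕ 72 = 81 ⊕ 72 = f3
byte 3: (2d ⊕ 3a) ⊕ 67 = 17 ⊕ 67 = 70
byte 4: (82 ⊕ 0d) ⊕ 65 = 8f ⊕ 65 = ea
byte 5: (cc ⊕ ec) ⊕ 74 = 20 ⊕ 74 = 54
byte 6: (b6 ⊕ 81) ⊕ 20 = 37 ⊕ 20 = 17
byte 7: (0f ⊕ 1b) ⊕ 74 = 14 ⊕ 74 = 60
byte 8: (7d ⊕ 66) ⊕ 68 = 1b ⊕ 68 = 73

10001010 11101011 11110011 01110000 11101010 01010100 00010111 01100000 01110011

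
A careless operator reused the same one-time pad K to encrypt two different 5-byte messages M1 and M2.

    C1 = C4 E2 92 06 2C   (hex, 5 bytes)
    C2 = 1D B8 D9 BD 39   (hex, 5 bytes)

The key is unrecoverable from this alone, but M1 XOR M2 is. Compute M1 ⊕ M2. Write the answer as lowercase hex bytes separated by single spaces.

C1 ⊕ C2 = (M1 ⊕ K) ⊕ (M2 ⊕ K) = M1 ⊕ M2 — the shared key cancels under XOR.
c4 xor 1d = d9
e2 xor b8 = 5a
92 xor d9 = 4b
06 xor bd = bb
2c xor 39 = 15

d9 5a 4b bb 15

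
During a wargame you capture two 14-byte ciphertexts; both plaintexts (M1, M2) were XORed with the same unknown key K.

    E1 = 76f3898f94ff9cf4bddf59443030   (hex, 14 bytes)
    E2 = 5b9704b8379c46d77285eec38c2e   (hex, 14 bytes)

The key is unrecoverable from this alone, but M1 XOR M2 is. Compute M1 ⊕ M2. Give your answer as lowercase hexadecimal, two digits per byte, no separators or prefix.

E1 ⊕ E2 = (M1 ⊕ K) ⊕ (M2 ⊕ K) = M1 ⊕ M2 — the shared key cancels under XOR.
76 ⊕ 5b = 2d
f3 ⊕ 97 = 64
89 ⊕ 04 = 8d
8f ⊕ b8 = 37
94 ⊕ 37 = a3
ff ⊕ 9c = 63
9c ⊕ 46 = da
f4 ⊕ d7 = 23
bd ⊕ 72 = cf
df ⊕ 85 = 5a
59 ⊕ ee = b7
44 ⊕ c3 = 87
30 ⊕ 8c = bc
30 ⊕ 2e = 1e

2d648d37a363da23cf5ab787bc1e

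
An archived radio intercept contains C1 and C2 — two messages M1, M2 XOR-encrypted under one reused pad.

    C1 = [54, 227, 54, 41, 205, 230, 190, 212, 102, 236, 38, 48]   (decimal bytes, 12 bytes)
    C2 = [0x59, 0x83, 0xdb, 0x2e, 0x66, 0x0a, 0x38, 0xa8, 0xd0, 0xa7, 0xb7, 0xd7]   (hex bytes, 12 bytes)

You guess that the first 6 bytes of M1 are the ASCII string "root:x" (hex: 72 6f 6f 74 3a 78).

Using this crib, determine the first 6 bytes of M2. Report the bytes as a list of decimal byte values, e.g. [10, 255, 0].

[29, 15, 130, 115, 145, 148]

First, C1 ⊕ C2 = (M1 ⊕ K) ⊕ (M2 ⊕ K) = M1 ⊕ M2, so the key drops out. Then M2 = (M1 ⊕ M2) ⊕ M1 over the first 6 bytes.
byte 0: (36 ⊕ 59) ⊕ 72 = 6f ⊕ 72 = 1d
byte 1: (e3 ⊕ 83) ⊕ 6f = 60 ⊕ 6f = 0f
byte 2: (36 ⊕ db) ⊕ 6f = ed ⊕ 6f = 82
byte 3: (29 ⊕ 2e) ⊕ 74 = 07 ⊕ 74 = 73
byte 4: (cd ⊕ 66) ⊕ 3a = ab ⊕ 3a = 91
byte 5: (e6 ⊕ 0a) ⊕ 78 = ec ⊕ 78 = 94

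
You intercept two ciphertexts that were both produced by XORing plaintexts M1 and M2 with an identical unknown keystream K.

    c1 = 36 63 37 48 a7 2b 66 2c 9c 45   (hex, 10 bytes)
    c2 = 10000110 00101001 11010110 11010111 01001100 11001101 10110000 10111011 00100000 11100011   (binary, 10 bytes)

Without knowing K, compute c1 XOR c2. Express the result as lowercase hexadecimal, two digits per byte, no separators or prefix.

b04ae19febe6d697bca6

c1 ⊕ c2 = (M1 ⊕ K) ⊕ (M2 ⊕ K) = M1 ⊕ M2 — the shared key cancels under XOR.
byte 0: 00110110 ^ 10000110 = 10110000
byte 1: 01100011 ^ 00101001 = 01001010
byte 2: 00110111 ^ 11010110 = 11100001
byte 3: 01001000 ^ 11010111 = 10011111
byte 4: 10100111 ^ 01001100 = 11101011
byte 5: 00101011 ^ 11001101 = 11100110
byte 6: 01100110 ^ 10110000 = 11010110
byte 7: 00101100 ^ 10111011 = 10010111
byte 8: 10011100 ^ 00100000 = 10111100
byte 9: 01000101 ^ 11100011 = 10100110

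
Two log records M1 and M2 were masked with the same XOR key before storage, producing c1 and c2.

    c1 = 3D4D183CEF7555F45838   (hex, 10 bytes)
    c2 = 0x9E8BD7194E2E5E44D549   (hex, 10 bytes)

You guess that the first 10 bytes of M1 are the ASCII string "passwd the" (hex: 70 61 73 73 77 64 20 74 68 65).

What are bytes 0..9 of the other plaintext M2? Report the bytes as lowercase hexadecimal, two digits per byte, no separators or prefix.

d3a7bc56d63f2bc4e514

First, c1 ⊕ c2 = (M1 ⊕ K) ⊕ (M2 ⊕ K) = M1 ⊕ M2, so the key drops out. Then M2 = (M1 ⊕ M2) ⊕ M1 over the first 10 bytes.
byte 0: (3d ^ 9e) ^ 70 = a3 ^ 70 = d3
byte 1: (4d ^ 8b) ^ 61 = c6 ^ 61 = a7
byte 2: (18 ^ d7) ^ 73 = cf ^ 73 = bc
byte 3: (3c ^ 19) ^ 73 = 25 ^ 73 = 56
byte 4: (ef ^ 4e) ^ 77 = a1 ^ 77 = d6
byte 5: (75 ^ 2e) ^ 64 = 5b ^ 64 = 3f
byte 6: (55 ^ 5e) ^ 20 = 0b ^ 20 = 2b
byte 7: (f4 ^ 44) ^ 74 = b0 ^ 74 = c4
byte 8: (58 ^ d5) ^ 68 = 8d ^ 68 = e5
byte 9: (38 ^ 49) ^ 65 = 71 ^ 65 = 14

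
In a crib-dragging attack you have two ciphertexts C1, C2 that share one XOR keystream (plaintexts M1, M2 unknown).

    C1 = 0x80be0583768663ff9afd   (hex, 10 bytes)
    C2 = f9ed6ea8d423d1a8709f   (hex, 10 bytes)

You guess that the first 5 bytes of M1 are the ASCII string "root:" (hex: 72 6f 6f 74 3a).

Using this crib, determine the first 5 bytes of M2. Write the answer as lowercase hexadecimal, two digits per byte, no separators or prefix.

0b3c045f98

First, C1 ⊕ C2 = (M1 ⊕ K) ⊕ (M2 ⊕ K) = M1 ⊕ M2, so the key drops out. Then M2 = (M1 ⊕ M2) ⊕ M1 over the first 5 bytes.
byte 0: (80 ^ f9) ^ 72 = 79 ^ 72 = 0b
byte 1: (be ^ ed) ^ 6f = 53 ^ 6f = 3c
byte 2: (05 ^ 6e) ^ 6f = 6b ^ 6f = 04
byte 3: (83 ^ a8) ^ 74 = 2b ^ 74 = 5f
byte 4: (76 ^ d4) ^ 3a = a2 ^ 3a = 98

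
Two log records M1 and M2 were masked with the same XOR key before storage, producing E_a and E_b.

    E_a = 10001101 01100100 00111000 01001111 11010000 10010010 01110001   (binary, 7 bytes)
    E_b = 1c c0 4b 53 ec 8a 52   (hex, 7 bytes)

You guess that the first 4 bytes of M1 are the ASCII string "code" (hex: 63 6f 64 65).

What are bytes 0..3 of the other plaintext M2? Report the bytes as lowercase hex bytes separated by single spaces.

First, E_a ⊕ E_b = (M1 ⊕ K) ⊕ (M2 ⊕ K) = M1 ⊕ M2, so the key drops out. Then M2 = (M1 ⊕ M2) ⊕ M1 over the first 4 bytes.
byte 0: (8d ⊕ 1c) ⊕ 63 = 91 ⊕ 63 = f2
byte 1: (64 ⊕ c0) ⊕ 6f = a4 ⊕ 6f = cb
byte 2: (38 ⊕ 4b) ⊕ 64 = 73 ⊕ 64 = 17
byte 3: (4f ⊕ 53) ⊕ 65 = 1c ⊕ 65 = 79

f2 cb 17 79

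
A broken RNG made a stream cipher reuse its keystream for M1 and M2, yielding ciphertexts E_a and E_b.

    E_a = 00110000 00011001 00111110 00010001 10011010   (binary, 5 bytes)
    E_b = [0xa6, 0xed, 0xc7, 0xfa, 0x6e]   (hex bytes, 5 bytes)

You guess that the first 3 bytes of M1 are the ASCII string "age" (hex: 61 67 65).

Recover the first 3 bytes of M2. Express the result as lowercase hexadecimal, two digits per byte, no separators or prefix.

First, E_a ⊕ E_b = (M1 ⊕ K) ⊕ (M2 ⊕ K) = M1 ⊕ M2, so the key drops out. Then M2 = (M1 ⊕ M2) ⊕ M1 over the first 3 bytes.
byte 0: (30 ^ a6) ^ 61 = 96 ^ 61 = f7
byte 1: (19 ^ ed) ^ 67 = f4 ^ 67 = 93
byte 2: (3e ^ c7) ^ 65 = f9 ^ 65 = 9c

f7939c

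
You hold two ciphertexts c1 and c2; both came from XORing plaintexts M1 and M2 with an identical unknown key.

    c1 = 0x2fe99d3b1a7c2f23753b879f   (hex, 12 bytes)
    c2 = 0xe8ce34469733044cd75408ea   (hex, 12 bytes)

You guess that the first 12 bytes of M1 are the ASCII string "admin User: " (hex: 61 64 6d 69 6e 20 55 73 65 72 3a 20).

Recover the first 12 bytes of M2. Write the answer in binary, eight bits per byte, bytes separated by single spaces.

First, c1 ⊕ c2 = (M1 ⊕ K) ⊕ (M2 ⊕ K) = M1 ⊕ M2, so the key drops out. Then M2 = (M1 ⊕ M2) ⊕ M1 over the first 12 bytes.
byte 0: (2f xor e8) xor 61 = c7 xor 61 = a6
byte 1: (e9 xor ce) xor 64 = 27 xor 64 = 43
byte 2: (9d xor 34) xor 6d = a9 xor 6d = c4
byte 3: (3b xor 46) xor 69 = 7d xor 69 = 14
byte 4: (1a xor 97) xor 6e = 8d xor 6e = e3
byte 5: (7c xor 33) xor 20 = 4f xor 20 = 6f
byte 6: (2f xor 04) xor 55 = 2b xor 55 = 7e
byte 7: (23 xor 4c) xor 73 = 6f xor 73 = 1c
byte 8: (75 xor d7) xor 65 = a2 xor 65 = c7
byte 9: (3b xor 54) xor 72 = 6f xor 72 = 1d
byte 10: (87 xor 08) xor 3a = 8f xor 3a = b5
byte 11: (9f xor ea) xor 20 = 75 xor 20 = 55

10100110 01000011 11000100 00010100 11100011 01101111 01111110 00011100 11000111 00011101 10110101 01010101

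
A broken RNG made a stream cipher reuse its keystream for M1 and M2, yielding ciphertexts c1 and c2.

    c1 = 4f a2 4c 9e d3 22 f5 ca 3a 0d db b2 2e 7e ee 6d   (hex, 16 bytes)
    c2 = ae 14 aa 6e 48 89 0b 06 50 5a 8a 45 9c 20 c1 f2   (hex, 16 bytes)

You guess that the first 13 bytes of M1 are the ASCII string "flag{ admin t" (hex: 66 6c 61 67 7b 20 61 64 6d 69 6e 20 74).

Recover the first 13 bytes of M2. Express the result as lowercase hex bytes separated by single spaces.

First, c1 ⊕ c2 = (M1 ⊕ K) ⊕ (M2 ⊕ K) = M1 ⊕ M2, so the key drops out. Then M2 = (M1 ⊕ M2) ⊕ M1 over the first 13 bytes.
byte 0: (4f ⊕ ae) ⊕ 66 = e1 ⊕ 66 = 87
byte 1: (a2 ⊕ 14) ⊕ 6c = b6 ⊕ 6c = da
byte 2: (4c ⊕ aa) ⊕ 61 = e6 ⊕ 61 = 87
byte 3: (9e ⊕ 6e) ⊕ 67 = f0 ⊕ 67 = 97
byte 4: (d3 ⊕ 48) ⊕ 7b = 9b ⊕ 7b = e0
byte 5: (22 ⊕ 89) ⊕ 20 = ab ⊕ 20 = 8b
byte 6: (f5 ⊕ 0b) ⊕ 61 = fe ⊕ 61 = 9f
byte 7: (ca ⊕ 06) ⊕ 64 = cc ⊕ 64 = a8
byte 8: (3a ⊕ 50) ⊕ 6d = 6a ⊕ 6d = 07
byte 9: (0d ⊕ 5a) ⊕ 69 = 57 ⊕ 69 = 3e
byte 10: (db ⊕ 8a) ⊕ 6e = 51 ⊕ 6e = 3f
byte 11: (b2 ⊕ 45) ⊕ 20 = f7 ⊕ 20 = d7
byte 12: (2e ⊕ 9c) ⊕ 74 = b2 ⊕ 74 = c6

87 da 87 97 e0 8b 9f a8 07 3e 3f d7 c6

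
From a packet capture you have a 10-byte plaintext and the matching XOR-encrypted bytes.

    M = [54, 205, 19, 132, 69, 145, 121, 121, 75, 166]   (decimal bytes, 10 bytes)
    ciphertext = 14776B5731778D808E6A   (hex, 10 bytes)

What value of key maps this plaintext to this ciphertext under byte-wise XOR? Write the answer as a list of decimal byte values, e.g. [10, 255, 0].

[34, 186, 120, 211, 116, 230, 244, 249, 197, 204]

Since ciphertext = M ⊕ key, XORing both sides with M gives key = M ⊕ ciphertext.
 54 ⊕  20 =  34
205 ⊕ 119 = 186
 19 ⊕ 107 = 120
132 ⊕  87 = 211
 69 ⊕  49 = 116
145 ⊕ 119 = 230
121 ⊕ 141 = 244
121 ⊕ 128 = 249
 75 ⊕ 142 = 197
166 ⊕ 106 = 204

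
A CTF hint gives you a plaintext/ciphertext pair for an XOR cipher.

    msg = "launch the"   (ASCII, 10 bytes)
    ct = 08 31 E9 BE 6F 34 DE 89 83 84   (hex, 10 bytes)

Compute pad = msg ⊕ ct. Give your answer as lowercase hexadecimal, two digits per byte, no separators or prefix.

Since ct = msg ⊕ pad, XORing both sides with msg gives pad = msg ⊕ ct.
01101100 xor 00001000 = 01100100
01100001 xor 00110001 = 01010000
01110101 xor 11101001 = 10011100
01101110 xor 10111110 = 11010000
01100011 xor 01101111 = 00001100
01101000 xor 00110100 = 01011100
00100000 xor 11011110 = 11111110
01110100 xor 10001001 = 11111101
01101000 xor 10000011 = 11101011
01100101 xor 10000100 = 11100001

64509cd00c5cfefdebe1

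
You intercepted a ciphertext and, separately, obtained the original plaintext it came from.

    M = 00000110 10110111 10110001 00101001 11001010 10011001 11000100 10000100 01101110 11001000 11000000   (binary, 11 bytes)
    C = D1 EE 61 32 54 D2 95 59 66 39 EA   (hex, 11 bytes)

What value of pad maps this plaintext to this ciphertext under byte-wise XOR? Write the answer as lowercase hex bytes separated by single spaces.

Since C = M ⊕ pad, XORing both sides with M gives pad = M ⊕ C.
byte 0: 06 ^ d1 = d7
byte 1: b7 ^ ee = 59
byte 2: b1 ^ 61 = d0
byte 3: 29 ^ 32 = 1b
byte 4: ca ^ 54 = 9e
byte 5: 99 ^ d2 = 4b
byte 6: c4 ^ 95 = 51
byte 7: 84 ^ 59 = dd
byte 8: 6e ^ 66 = 08
byte 9: c8 ^ 39 = f1
byte 10: c0 ^ ea = 2a

d7 59 d0 1b 9e 4b 51 dd 08 f1 2a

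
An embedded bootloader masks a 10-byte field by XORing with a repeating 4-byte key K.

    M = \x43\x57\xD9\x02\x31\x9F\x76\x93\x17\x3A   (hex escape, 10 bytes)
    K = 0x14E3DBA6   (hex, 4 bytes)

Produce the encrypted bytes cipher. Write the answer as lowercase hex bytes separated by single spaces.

The 4-byte key repeats, so the effective keystream is 14 e3 db a6 14 e3 db a6 14 e3.
byte 0: 43 ⊕ 14 = 57
byte 1: 57 ⊕ e3 = b4
byte 2: d9 ⊕ db = 02
byte 3: 02 ⊕ a6 = a4
byte 4: 31 ⊕ 14 = 25
byte 5: 9f ⊕ e3 = 7c
byte 6: 76 ⊕ db = ad
byte 7: 93 ⊕ a6 = 35
byte 8: 17 ⊕ 14 = 03
byte 9: 3a ⊕ e3 = d9

57 b4 02 a4 25 7c ad 35 03 d9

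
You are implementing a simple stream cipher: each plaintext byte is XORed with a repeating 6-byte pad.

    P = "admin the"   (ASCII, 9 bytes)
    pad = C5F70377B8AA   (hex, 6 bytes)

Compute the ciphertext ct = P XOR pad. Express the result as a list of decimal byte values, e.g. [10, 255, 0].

The 6-byte key repeats, so the effective keystream is c5 f7 03 77 b8 aa c5 f7 03.
byte 0: 61 XOR c5 = a4
byte 1: 64 XOR f7 = 93
byte 2: 6d XOR 03 = 6e
byte 3: 69 XOR 77 = 1e
byte 4: 6e XOR b8 = d6
byte 5: 20 XOR aa = 8a
byte 6: 74 XOR c5 = b1
byte 7: 68 XOR f7 = 9f
byte 8: 65 XOR 03 = 66

[164, 147, 110, 30, 214, 138, 177, 159, 102]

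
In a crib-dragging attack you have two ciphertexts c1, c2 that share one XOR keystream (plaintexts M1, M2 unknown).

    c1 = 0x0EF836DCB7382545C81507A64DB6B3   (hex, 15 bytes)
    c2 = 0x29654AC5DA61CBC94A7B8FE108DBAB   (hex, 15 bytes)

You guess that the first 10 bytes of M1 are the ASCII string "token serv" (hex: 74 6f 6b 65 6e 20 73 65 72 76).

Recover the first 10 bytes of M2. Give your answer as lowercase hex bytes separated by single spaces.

53 f2 17 7c 03 79 9d e9 f0 18

First, c1 ⊕ c2 = (M1 ⊕ K) ⊕ (M2 ⊕ K) = M1 ⊕ M2, so the key drops out. Then M2 = (M1 ⊕ M2) ⊕ M1 over the first 10 bytes.
byte 0: (0e ⊕ 29) ⊕ 74 = 27 ⊕ 74 = 53
byte 1: (f8 ⊕ 65) ⊕ 6f = 9d ⊕ 6f = f2
byte 2: (36 ⊕ 4a) ⊕ 6b = 7c ⊕ 6b = 17
byte 3: (dc ⊕ c5) ⊕ 65 = 19 ⊕ 65 = 7c
byte 4: (b7 ⊕ da) ⊕ 6e = 6d ⊕ 6e = 03
byte 5: (38 ⊕ 61) ⊕ 20 = 59 ⊕ 20 = 79
byte 6: (25 ⊕ cb) ⊕ 73 = ee ⊕ 73 = 9d
byte 7: (45 ⊕ c9) ⊕ 65 = 8c ⊕ 65 = e9
byte 8: (c8 ⊕ 4a) ⊕ 72 = 82 ⊕ 72 = f0
byte 9: (15 ⊕ 7b) ⊕ 76 = 6e ⊕ 76 = 18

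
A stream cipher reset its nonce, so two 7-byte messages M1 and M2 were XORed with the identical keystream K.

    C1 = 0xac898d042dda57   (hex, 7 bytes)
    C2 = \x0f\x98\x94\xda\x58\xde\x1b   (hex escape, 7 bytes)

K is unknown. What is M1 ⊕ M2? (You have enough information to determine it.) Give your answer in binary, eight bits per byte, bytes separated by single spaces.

10100011 00010001 00011001 11011110 01110101 00000100 01001100

C1 ⊕ C2 = (M1 ⊕ K) ⊕ (M2 ⊕ K) = M1 ⊕ M2 — the shared key cancels under XOR.
10101100 xor 00001111 = 10100011
10001001 xor 10011000 = 00010001
10001101 xor 10010100 = 00011001
00000100 xor 11011010 = 11011110
00101101 xor 01011000 = 01110101
11011010 xor 11011110 = 00000100
01010111 xor 00011011 = 01001100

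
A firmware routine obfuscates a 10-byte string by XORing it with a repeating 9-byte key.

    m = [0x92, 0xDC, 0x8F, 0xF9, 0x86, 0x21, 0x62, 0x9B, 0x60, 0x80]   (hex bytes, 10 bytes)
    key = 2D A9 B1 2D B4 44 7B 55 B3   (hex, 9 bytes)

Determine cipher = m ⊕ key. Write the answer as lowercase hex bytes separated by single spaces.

The 9-byte key repeats, so the effective keystream is 2d a9 b1 2d b4 44 7b 55 b3 2d.
byte 0: 92 XOR 2d = bf
byte 1: dc XOR a9 = 75
byte 2: 8f XOR b1 = 3e
byte 3: f9 XOR 2d = d4
byte 4: 86 XOR b4 = 32
byte 5: 21 XOR 44 = 65
byte 6: 62 XOR 7b = 19
byte 7: 9b XOR 55 = ce
byte 8: 60 XOR b3 = d3
byte 9: 80 XOR 2d = ad

bf 75 3e d4 32 65 19 ce d3 ad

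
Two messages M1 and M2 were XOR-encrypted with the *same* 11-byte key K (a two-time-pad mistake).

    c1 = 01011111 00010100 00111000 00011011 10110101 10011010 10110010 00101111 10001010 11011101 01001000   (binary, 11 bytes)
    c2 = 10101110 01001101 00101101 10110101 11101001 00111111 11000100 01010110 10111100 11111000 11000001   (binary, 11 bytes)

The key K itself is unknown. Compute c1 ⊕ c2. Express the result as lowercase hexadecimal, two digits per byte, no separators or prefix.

f15915ae5ca57679362589

c1 ⊕ c2 = (M1 ⊕ K) ⊕ (M2 ⊕ K) = M1 ⊕ M2 — the shared key cancels under XOR.
5f XOR ae = f1
14 XOR 4d = 59
38 XOR 2d = 15
1b XOR b5 = ae
b5 XOR e9 = 5c
9a XOR 3f = a5
b2 XOR c4 = 76
2f XOR 56 = 79
8a XOR bc = 36
dd XOR f8 = 25
48 XOR c1 = 89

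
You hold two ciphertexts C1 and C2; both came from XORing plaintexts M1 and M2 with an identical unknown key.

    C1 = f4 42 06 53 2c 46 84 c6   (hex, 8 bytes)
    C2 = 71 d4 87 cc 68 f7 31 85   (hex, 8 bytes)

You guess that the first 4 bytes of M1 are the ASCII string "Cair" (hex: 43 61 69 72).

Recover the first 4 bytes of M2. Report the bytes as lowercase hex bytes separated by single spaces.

First, C1 ⊕ C2 = (M1 ⊕ K) ⊕ (M2 ⊕ K) = M1 ⊕ M2, so the key drops out. Then M2 = (M1 ⊕ M2) ⊕ M1 over the first 4 bytes.
byte 0: (f4 ^ 71) ^ 43 = 85 ^ 43 = c6
byte 1: (42 ^ d4) ^ 61 = 96 ^ 61 = f7
byte 2: (06 ^ 87) ^ 69 = 81 ^ 69 = e8
byte 3: (53 ^ cc) ^ 72 = 9f ^ 72 = ed

c6 f7 e8 ed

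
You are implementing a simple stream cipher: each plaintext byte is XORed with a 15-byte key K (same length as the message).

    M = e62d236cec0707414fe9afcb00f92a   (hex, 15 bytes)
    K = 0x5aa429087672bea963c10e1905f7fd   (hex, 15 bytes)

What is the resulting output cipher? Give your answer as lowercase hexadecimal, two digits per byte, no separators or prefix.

bc890a649a75b9e82c28a1d2050ed7

XOR is its own inverse, so applying the key byte-wise gives the result directly.
byte 0: e6 XOR 5a = bc
byte 1: 2d XOR a4 = 89
byte 2: 23 XOR 29 = 0a
byte 3: 6c XOR 08 = 64
byte 4: ec XOR 76 = 9a
byte 5: 07 XOR 72 = 75
byte 6: 07 XOR be = b9
byte 7: 41 XOR a9 = e8
byte 8: 4f XOR 63 = 2c
byte 9: e9 XOR c1 = 28
byte 10: af XOR 0e = a1
byte 11: cb XOR 19 = d2
byte 12: 00 XOR 05 = 05
byte 13: f9 XOR f7 = 0e
byte 14: 2a XOR fd = d7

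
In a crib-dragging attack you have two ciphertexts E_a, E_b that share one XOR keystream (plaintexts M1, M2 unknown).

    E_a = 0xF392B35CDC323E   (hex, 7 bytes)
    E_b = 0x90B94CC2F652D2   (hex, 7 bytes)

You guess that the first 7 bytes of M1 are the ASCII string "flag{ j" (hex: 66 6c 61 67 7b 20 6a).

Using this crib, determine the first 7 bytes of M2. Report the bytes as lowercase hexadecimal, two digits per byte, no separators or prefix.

First, E_a ⊕ E_b = (M1 ⊕ K) ⊕ (M2 ⊕ K) = M1 ⊕ M2, so the key drops out. Then M2 = (M1 ⊕ M2) ⊕ M1 over the first 7 bytes.
byte 0: (f3 xor 90) xor 66 = 63 xor 66 = 05
byte 1: (92 xor b9) xor 6c = 2b xor 6c = 47
byte 2: (b3 xor 4c) xor 61 = ff xor 61 = 9e
byte 3: (5c xor c2) xor 67 = 9e xor 67 = f9
byte 4: (dc xor f6) xor 7b = 2a xor 7b = 51
byte 5: (32 xor 52) xor 20 = 60 xor 20 = 40
byte 6: (3e xor d2) xor 6a = ec xor 6a = 86

05479ef9514086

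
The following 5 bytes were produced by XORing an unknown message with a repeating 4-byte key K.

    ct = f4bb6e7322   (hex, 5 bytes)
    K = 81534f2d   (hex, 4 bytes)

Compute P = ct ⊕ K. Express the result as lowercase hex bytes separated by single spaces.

The 4-byte key repeats, so the effective keystream is 81 53 4f 2d 81.
byte 0: f4 XOR 81 = 75
byte 1: bb XOR 53 = e8
byte 2: 6e XOR 4f = 21
byte 3: 73 XOR 2d = 5e
byte 4: 22 XOR 81 = a3

75 e8 21 5e a3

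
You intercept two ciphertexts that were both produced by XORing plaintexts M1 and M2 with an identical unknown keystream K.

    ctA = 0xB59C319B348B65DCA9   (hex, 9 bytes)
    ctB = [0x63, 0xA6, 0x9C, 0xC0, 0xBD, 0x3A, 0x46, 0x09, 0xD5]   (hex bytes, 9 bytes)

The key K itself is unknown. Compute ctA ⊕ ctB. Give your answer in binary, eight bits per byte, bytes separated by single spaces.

11010110 00111010 10101101 01011011 10001001 10110001 00100011 11010101 01111100

ctA ⊕ ctB = (M1 ⊕ K) ⊕ (M2 ⊕ K) = M1 ⊕ M2 — the shared key cancels under XOR.
byte 0: b5 xor 63 = d6
byte 1: 9c xor a6 = 3a
byte 2: 31 xor 9c = ad
byte 3: 9b xor c0 = 5b
byte 4: 34 xor bd = 89
byte 5: 8b xor 3a = b1
byte 6: 65 xor 46 = 23
byte 7: dc xor 09 = d5
byte 8: a9 xor d5 = 7c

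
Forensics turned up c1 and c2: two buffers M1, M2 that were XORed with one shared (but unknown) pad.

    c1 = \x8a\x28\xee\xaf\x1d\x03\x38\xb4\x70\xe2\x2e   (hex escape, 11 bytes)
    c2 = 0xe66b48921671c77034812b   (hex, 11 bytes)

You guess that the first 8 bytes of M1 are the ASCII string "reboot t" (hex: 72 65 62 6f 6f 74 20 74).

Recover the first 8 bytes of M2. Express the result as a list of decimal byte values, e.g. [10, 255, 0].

First, c1 ⊕ c2 = (M1 ⊕ K) ⊕ (M2 ⊕ K) = M1 ⊕ M2, so the key drops out. Then M2 = (M1 ⊕ M2) ⊕ M1 over the first 8 bytes.
byte 0: (8a ^ e6) ^ 72 = 6c ^ 72 = 1e
byte 1: (28 ^ 6b) ^ 65 = 43 ^ 65 = 26
byte 2: (ee ^ 48) ^ 62 = a6 ^ 62 = c4
byte 3: (af ^ 92) ^ 6f = 3d ^ 6f = 52
byte 4: (1d ^ 16) ^ 6f = 0b ^ 6f = 64
byte 5: (03 ^ 71) ^ 74 = 72 ^ 74 = 06
byte 6: (38 ^ c7) ^ 20 = ff ^ 20 = df
byte 7: (b4 ^ 70) ^ 74 = c4 ^ 74 = b0

[30, 38, 196, 82, 100, 6, 223, 176]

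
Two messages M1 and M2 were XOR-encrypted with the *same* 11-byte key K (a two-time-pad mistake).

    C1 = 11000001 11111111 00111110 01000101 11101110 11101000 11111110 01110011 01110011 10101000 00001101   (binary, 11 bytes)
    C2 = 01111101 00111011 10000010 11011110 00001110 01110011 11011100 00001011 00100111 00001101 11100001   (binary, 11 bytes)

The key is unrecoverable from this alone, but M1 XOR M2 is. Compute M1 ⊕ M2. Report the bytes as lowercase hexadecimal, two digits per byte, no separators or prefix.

C1 ⊕ C2 = (M1 ⊕ K) ⊕ (M2 ⊕ K) = M1 ⊕ M2 — the shared key cancels under XOR.
c1 xor 7d = bc
ff xor 3b = c4
3e xor 82 = bc
45 xor de = 9b
ee xor 0e = e0
e8 xor 73 = 9b
fe xor dc = 22
73 xor 0b = 78
73 xor 27 = 54
a8 xor 0d = a5
0d xor e1 = ec

bcc4bc9be09b227854a5ec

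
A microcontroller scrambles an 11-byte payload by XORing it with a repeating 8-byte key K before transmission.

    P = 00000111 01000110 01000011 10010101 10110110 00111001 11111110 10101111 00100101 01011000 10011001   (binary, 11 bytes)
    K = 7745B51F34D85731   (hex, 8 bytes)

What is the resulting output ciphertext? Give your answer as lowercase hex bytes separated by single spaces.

The 8-byte key repeats, so the effective keystream is 77 45 b5 1f 34 d8 57 31 77 45 b5.
byte 0: 07 ⊕ 77 = 70
byte 1: 46 ⊕ 45 = 03
byte 2: 43 ⊕ b5 = f6
byte 3: 95 ⊕ 1f = 8a
byte 4: b6 ⊕ 34 = 82
byte 5: 39 ⊕ d8 = e1
byte 6: fe ⊕ 57 = a9
byte 7: af ⊕ 31 = 9e
byte 8: 25 ⊕ 77 = 52
byte 9: 58 ⊕ 45 = 1d
byte 10: 99 ⊕ b5 = 2c

70 03 f6 8a 82 e1 a9 9e 52 1d 2c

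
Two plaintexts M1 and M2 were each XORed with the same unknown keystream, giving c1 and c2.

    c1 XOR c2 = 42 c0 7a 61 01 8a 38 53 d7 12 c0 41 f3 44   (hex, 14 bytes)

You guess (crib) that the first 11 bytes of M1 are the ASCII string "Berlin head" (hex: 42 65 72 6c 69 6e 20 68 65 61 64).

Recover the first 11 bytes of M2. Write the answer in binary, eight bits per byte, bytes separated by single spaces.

Since c1 ⊕ c2 = M1 ⊕ M2, XORing with the guessed M1 bytes yields the corresponding M2 bytes: M2 = (c1 ⊕ c2) ⊕ M1.
01000010 xor 01000010 = 00000000
11000000 xor 01100101 = 10100101
01111010 xor 01110010 = 00001000
01100001 xor 01101100 = 00001101
00000001 xor 01101001 = 01101000
10001010 xor 01101110 = 11100100
00111000 xor 00100000 = 00011000
01010011 xor 01101000 = 00111011
11010111 xor 01100101 = 10110010
00010010 xor 01100001 = 01110011
11000000 xor 01100100 = 10100100

00000000 10100101 00001000 00001101 01101000 11100100 00011000 00111011 10110010 01110011 10100100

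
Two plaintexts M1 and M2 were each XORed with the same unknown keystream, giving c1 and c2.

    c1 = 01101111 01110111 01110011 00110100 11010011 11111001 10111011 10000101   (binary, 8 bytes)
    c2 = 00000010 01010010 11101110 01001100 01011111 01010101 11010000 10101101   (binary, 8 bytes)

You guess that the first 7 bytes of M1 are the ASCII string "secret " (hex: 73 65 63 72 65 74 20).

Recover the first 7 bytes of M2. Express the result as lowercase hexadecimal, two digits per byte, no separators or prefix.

1e40fe0ae9d84b

First, c1 ⊕ c2 = (M1 ⊕ K) ⊕ (M2 ⊕ K) = M1 ⊕ M2, so the key drops out. Then M2 = (M1 ⊕ M2) ⊕ M1 over the first 7 bytes.
byte 0: (6f ^ 02) ^ 73 = 6d ^ 73 = 1e
byte 1: (77 ^ 52) ^ 65 = 25 ^ 65 = 40
byte 2: (73 ^ ee) ^ 63 = 9d ^ 63 = fe
byte 3: (34 ^ 4c) ^ 72 = 78 ^ 72 = 0a
byte 4: (d3 ^ 5f) ^ 65 = 8c ^ 65 = e9
byte 5: (f9 ^ 55) ^ 74 = ac ^ 74 = d8
byte 6: (bb ^ d0) ^ 20 = 6b ^ 20 = 4b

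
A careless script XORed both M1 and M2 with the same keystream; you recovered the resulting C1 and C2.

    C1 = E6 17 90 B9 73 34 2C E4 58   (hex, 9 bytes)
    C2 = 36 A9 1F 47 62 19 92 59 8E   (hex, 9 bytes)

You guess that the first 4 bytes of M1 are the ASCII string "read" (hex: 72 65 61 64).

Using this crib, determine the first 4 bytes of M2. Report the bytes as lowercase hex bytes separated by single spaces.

a2 db ee 9a

First, C1 ⊕ C2 = (M1 ⊕ K) ⊕ (M2 ⊕ K) = M1 ⊕ M2, so the key drops out. Then M2 = (M1 ⊕ M2) ⊕ M1 over the first 4 bytes.
byte 0: (e6 XOR 36) XOR 72 = d0 XOR 72 = a2
byte 1: (17 XOR a9) XOR 65 = be XOR 65 = db
byte 2: (90 XOR 1f) XOR 61 = 8f XOR 61 = ee
byte 3: (b9 XOR 47) XOR 64 = fe XOR 64 = 9a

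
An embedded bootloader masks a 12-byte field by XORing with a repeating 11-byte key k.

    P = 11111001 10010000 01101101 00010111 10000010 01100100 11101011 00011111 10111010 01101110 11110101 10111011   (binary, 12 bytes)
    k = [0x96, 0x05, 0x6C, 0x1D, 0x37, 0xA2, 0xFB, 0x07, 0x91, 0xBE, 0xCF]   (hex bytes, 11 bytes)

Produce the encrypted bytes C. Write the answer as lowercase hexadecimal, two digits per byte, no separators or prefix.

6f95010ab5c610182bd03a2d

The 11-byte key repeats, so the effective keystream is 96 05 6c 1d 37 a2 fb 07 91 be cf 96.
byte 0: f9 ⊕ 96 = 6f
byte 1: 90 ⊕ 05 = 95
byte 2: 6d ⊕ 6c = 01
byte 3: 17 ⊕ 1d = 0a
byte 4: 82 ⊕ 37 = b5
byte 5: 64 ⊕ a2 = c6
byte 6: eb ⊕ fb = 10
byte 7: 1f ⊕ 07 = 18
byte 8: ba ⊕ 91 = 2b
byte 9: 6e ⊕ be = d0
byte 10: f5 ⊕ cf = 3a
byte 11: bb ⊕ 96 = 2d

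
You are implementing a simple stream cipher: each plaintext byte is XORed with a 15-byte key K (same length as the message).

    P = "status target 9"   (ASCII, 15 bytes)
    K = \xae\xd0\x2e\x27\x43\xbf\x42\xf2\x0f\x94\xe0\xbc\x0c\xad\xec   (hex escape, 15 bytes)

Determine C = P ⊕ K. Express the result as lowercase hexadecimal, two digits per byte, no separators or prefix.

byte 0: 01110011 XOR 10101110 = 11011101
byte 1: 01110100 XOR 11010000 = 10100100
byte 2: 01100001 XOR 00101110 = 01001111
byte 3: 01110100 XOR 00100111 = 01010011
byte 4: 01110101 XOR 01000011 = 00110110
byte 5: 01110011 XOR 10111111 = 11001100
byte 6: 00100000 XOR 01000010 = 01100010
byte 7: 01110100 XOR 11110010 = 10000110
byte 8: 01100001 XOR 00001111 = 01101110
byte 9: 01110010 XOR 10010100 = 11100110
byte 10: 01100111 XOR 11100000 = 10000111
byte 11: 01100101 XOR 10111100 = 11011001
byte 12: 01110100 XOR 00001100 = 01111000
byte 13: 00100000 XOR 10101101 = 10001101
byte 14: 00111001 XOR 11101100 = 11010101

dda44f5336cc62866ee687d9788dd5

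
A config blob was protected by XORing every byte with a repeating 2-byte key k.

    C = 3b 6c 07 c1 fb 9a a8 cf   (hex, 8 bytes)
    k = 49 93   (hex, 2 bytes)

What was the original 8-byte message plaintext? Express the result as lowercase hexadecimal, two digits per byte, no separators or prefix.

72ff4e52b209e15c

The 2-byte key repeats, so the effective keystream is 49 93 49 93 49 93 49 93.
byte 0: 3b XOR 49 = 72
byte 1: 6c XOR 93 = ff
byte 2: 07 XOR 49 = 4e
byte 3: c1 XOR 93 = 52
byte 4: fb XOR 49 = b2
byte 5: 9a XOR 93 = 09
byte 6: a8 XOR 49 = e1
byte 7: cf XOR 93 = 5c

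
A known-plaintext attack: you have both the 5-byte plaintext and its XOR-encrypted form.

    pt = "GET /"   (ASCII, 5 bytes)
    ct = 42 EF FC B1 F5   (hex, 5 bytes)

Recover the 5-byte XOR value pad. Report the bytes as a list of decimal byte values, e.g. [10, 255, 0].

Since ct = pt ⊕ pad, XORing both sides with pt gives pad = pt ⊕ ct.
47 xor 42 = 05
45 xor ef = aa
54 xor fc = a8
20 xor b1 = 91
2f xor f5 = da

[5, 170, 168, 145, 218]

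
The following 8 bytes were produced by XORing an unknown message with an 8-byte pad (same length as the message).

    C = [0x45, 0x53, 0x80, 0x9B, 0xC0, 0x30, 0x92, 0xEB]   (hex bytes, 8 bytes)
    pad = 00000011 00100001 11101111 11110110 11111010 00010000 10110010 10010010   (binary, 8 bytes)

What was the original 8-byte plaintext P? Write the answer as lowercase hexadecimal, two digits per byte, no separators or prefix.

46726f6d3a202079

XOR is its own inverse, so applying the key byte-wise gives the result directly.
byte 0:  69 ⊕   3 =  70
byte 1:  83 ⊕  33 = 114
byte 2: 128 ⊕ 239 = 111
byte 3: 155 ⊕ 246 = 109
byte 4: 192 ⊕ 250 =  58
byte 5:  48 ⊕  16 =  32
byte 6: 146 ⊕ 178 =  32
byte 7: 235 ⊕ 146 = 121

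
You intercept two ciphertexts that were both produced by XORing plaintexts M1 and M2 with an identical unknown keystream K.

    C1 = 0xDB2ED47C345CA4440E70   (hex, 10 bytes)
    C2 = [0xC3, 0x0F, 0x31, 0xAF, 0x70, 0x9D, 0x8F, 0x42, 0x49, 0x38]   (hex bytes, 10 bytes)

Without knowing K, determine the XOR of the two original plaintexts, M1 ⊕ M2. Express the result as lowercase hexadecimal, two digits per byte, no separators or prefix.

C1 ⊕ C2 = (M1 ⊕ K) ⊕ (M2 ⊕ K) = M1 ⊕ M2 — the shared key cancels under XOR.
db ^ c3 = 18
2e ^ 0f = 21
d4 ^ 31 = e5
7c ^ af = d3
34 ^ 70 = 44
5c ^ 9d = c1
a4 ^ 8f = 2b
44 ^ 42 = 06
0e ^ 49 = 47
70 ^ 38 = 48

1821e5d344c12b064748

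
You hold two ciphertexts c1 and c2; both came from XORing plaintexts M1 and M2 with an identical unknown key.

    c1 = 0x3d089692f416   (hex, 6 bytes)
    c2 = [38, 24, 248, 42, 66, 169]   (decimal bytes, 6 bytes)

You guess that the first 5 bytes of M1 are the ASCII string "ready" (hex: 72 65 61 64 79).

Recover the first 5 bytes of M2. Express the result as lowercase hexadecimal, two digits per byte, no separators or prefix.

First, c1 ⊕ c2 = (M1 ⊕ K) ⊕ (M2 ⊕ K) = M1 ⊕ M2, so the key drops out. Then M2 = (M1 ⊕ M2) ⊕ M1 over the first 5 bytes.
byte 0: (3d ⊕ 26) ⊕ 72 = 1b ⊕ 72 = 69
byte 1: (08 ⊕ 18) ⊕ 65 = 10 ⊕ 65 = 75
byte 2: (96 ⊕ f8) ⊕ 61 = 6e ⊕ 61 = 0f
byte 3: (92 ⊕ 2a) ⊕ 64 = b8 ⊕ 64 = dc
byte 4: (f4 ⊕ 42) ⊕ 79 = b6 ⊕ 79 = cf

69750fdccf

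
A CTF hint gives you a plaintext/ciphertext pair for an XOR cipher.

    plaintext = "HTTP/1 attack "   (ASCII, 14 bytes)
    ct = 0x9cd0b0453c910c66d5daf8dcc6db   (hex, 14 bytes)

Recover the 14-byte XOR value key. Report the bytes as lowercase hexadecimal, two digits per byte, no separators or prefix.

d484e41513a02c07a1ae99bfadfb

Since ct = plaintext ⊕ key, XORing both sides with plaintext gives key = plaintext ⊕ ct.
byte 0: 01001000 XOR 10011100 = 11010100
byte 1: 01010100 XOR 11010000 = 10000100
byte 2: 01010100 XOR 10110000 = 11100100
byte 3: 01010000 XOR 01000101 = 00010101
byte 4: 00101111 XOR 00111100 = 00010011
byte 5: 00110001 XOR 10010001 = 10100000
byte 6: 00100000 XOR 00001100 = 00101100
byte 7: 01100001 XOR 01100110 = 00000111
byte 8: 01110100 XOR 11010101 = 10100001
byte 9: 01110100 XOR 11011010 = 10101110
byte 10: 01100001 XOR 11111000 = 10011001
byte 11: 01100011 XOR 11011100 = 10111111
byte 12: 01101011 XOR 11000110 = 10101101
byte 13: 00100000 XOR 11011011 = 11111011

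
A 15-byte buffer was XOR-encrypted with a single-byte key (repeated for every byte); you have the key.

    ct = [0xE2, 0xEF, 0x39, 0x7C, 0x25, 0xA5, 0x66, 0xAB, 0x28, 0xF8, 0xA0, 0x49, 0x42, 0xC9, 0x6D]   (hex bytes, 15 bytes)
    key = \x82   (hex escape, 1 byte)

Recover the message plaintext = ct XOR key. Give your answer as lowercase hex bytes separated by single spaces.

The 1-byte key repeats, so the effective keystream is 82 82 82 82 82 82 82 82 82 82 82 82 82 82 82.
byte 0: e2 XOR 82 = 60
byte 1: ef XOR 82 = 6d
byte 2: 39 XOR 82 = bb
byte 3: 7c XOR 82 = fe
byte 4: 25 XOR 82 = a7
byte 5: a5 XOR 82 = 27
byte 6: 66 XOR 82 = e4
byte 7: ab XOR 82 = 29
byte 8: 28 XOR 82 = aa
byte 9: f8 XOR 82 = 7a
byte 10: a0 XOR 82 = 22
byte 11: 49 XOR 82 = cb
byte 12: 42 XOR 82 = c0
byte 13: c9 XOR 82 = 4b
byte 14: 6d XOR 82 = ef

60 6d bb fe a7 27 e4 29 aa 7a 22 cb c0 4b ef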